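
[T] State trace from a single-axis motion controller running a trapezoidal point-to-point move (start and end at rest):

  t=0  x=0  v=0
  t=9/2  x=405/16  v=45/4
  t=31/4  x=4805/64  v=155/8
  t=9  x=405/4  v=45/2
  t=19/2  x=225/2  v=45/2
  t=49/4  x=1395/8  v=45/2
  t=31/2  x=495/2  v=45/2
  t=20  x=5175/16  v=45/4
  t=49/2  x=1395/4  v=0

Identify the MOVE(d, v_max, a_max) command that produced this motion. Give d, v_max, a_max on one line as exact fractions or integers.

final state: t=49/2, x=1395/4, v=0 → d = 1395/4
a_max = (45/4−0)/(9/2−0) = 5/2
max v = 45/2 over t∈[9,31/2] → v_max = 45/2
check: 45/2·(9+13/2) = 1395/4 ✓

d=1395/4 v_max=45/2 a_max=5/2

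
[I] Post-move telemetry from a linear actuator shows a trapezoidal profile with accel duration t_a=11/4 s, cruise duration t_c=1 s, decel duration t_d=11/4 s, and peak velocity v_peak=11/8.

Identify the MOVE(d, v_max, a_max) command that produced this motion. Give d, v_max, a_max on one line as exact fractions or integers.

d=165/32 v_max=11/8 a_max=1/2

a_max = (11/8)/(11/4) = 1/2
d_a = ½·11/8·11/4 = 121/64; d_c = 11/8·1 = 11/8
d = 2·121/64 + 11/8 = 165/32
t_c = 1 > 0 ⇒ limit active, v_max = 11/8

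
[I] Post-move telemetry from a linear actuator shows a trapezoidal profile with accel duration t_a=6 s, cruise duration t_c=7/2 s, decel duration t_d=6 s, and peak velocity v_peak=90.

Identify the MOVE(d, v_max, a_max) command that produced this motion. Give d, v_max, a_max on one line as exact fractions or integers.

a_max = 90/6 = 15
d_a = ½·90·6 = 270; d_c = 90·7/2 = 315
d = 2·270 + 315 = 855
t_c = 7/2 > 0 ⇒ limit active, v_max = 90

d=855 v_max=90 a_max=15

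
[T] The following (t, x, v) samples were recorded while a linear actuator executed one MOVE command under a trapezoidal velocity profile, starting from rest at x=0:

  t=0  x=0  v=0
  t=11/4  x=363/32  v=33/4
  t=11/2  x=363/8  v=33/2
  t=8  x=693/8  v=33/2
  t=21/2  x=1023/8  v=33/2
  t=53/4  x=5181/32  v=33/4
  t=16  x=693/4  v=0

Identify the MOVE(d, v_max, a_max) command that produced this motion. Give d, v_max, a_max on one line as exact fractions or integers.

final state: t=16, x=693/4, v=0 → d = 693/4
a_max = (33/4−0)/(11/4−0) = 3
max v = 33/2 over t∈[11/2,21/2] → v_max = 33/2
check: 33/2·(11/2+5) = 693/4 ✓

d=693/4 v_max=33/2 a_max=3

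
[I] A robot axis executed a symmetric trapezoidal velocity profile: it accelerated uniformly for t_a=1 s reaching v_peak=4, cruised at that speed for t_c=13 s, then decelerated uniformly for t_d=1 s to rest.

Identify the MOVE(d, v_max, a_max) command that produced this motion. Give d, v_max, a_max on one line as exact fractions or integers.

a_max = 4/1 = 4
d_a = ½·4·1 = 2; d_c = 4·13 = 52
d = 2·2 + 52 = 56
t_c = 13 > 0 ⇒ limit active, v_max = 4

d=56 v_max=4 a_max=4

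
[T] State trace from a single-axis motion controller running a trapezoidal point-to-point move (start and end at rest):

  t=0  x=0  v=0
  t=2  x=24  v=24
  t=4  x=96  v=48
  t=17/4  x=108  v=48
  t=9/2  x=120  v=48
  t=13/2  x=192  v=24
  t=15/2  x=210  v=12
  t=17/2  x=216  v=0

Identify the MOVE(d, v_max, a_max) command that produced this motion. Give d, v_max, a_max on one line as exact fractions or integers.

final state: t=17/2, x=216, v=0 → d = 216
a_max = (24−0)/(2−0) = 12
max v = 48 over t∈[4,9/2] → v_max = 48
check: 48·(4+1/2) = 216 ✓

d=216 v_max=48 a_max=12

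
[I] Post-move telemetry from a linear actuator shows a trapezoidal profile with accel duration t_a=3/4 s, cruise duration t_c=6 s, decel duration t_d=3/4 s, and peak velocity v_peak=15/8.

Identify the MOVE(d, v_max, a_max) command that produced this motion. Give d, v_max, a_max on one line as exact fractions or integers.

a_max = (15/8)/(3/4) = 5/2
d_a = ½·15/8·3/4 = 45/64; d_c = 15/8·6 = 45/4
d = 2·45/64 + 45/4 = 405/32
t_c = 6 > 0 ⇒ limit active, v_max = 15/8

d=405/32 v_max=15/8 a_max=5/2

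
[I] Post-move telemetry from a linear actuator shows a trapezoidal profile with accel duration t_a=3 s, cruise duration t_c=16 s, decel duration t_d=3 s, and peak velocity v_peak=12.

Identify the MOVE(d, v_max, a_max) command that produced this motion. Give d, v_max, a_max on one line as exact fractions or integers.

d=228 v_max=12 a_max=4

a_max = 12/3 = 4
d_a = ½·12·3 = 18; d_c = 12·16 = 192
d = 2·18 + 192 = 228
t_c = 16 > 0 so v_max = 12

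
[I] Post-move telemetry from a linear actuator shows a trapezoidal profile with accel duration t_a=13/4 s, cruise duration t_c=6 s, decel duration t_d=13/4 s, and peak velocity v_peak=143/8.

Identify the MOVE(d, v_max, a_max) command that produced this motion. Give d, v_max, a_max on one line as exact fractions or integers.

a_max = (143/8)/(13/4) = 11/2
d_a = ½·143/8·13/4 = 1859/64; d_c = 143/8·6 = 429/4
d = 2·1859/64 + 429/4 = 5291/32
t_c = 6 > 0 → v_max = v_peak = 143/8

d=5291/32 v_max=143/8 a_max=11/2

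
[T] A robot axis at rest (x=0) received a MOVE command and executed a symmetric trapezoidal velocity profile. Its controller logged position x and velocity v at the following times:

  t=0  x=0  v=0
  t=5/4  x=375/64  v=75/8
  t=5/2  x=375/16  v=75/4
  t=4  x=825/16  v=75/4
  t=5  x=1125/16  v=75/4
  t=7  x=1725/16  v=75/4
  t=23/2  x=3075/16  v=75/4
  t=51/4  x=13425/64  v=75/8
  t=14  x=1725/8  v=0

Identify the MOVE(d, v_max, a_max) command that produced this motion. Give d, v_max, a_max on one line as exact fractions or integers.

d=1725/8 v_max=75/4 a_max=15/2

final state: t=14, x=1725/8, v=0 → d = 1725/8
a_max = (75/8−0)/(5/4−0) = 15/2
max v = 75/4 over t∈[5/2,23/2] → v_max = 75/4
check: 75/4·(5/2+9) = 1725/8 ✓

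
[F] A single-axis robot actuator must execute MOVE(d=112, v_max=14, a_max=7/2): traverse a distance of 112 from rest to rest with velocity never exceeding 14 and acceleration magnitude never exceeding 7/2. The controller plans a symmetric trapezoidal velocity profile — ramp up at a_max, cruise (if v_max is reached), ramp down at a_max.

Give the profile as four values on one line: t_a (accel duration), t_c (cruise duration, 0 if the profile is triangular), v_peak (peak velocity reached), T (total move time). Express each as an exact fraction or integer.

(v_max)²/a_max = 14²/(7/2) = 56
112 ≥ 56 → trapezoidal
t_a = 14/(7/2) = 4; v_peak = 14
d_cruise = 112 − 56 = 56; t_c = 56/14 = 4
T = 2·4 + 4 = 12

t_a=4 t_c=4 v_peak=14 T=12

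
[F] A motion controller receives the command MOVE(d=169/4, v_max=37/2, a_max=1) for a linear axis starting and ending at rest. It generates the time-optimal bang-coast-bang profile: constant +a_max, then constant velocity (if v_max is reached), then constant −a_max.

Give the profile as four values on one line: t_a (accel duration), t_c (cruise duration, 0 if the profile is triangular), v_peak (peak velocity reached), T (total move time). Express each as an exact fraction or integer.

t_a=13/2 t_c=0 v_peak=13/2 T=13

v_max²/a_max = (37/2)²/1 = 1369/4
169/4 < 1369/4 ⇒ no cruise
v_peak = √(169/4·1) = √(169/4) = 13/2
t_a = (13/2)/1 = 13/2; t_c = 0
T = 2·13/2 = 13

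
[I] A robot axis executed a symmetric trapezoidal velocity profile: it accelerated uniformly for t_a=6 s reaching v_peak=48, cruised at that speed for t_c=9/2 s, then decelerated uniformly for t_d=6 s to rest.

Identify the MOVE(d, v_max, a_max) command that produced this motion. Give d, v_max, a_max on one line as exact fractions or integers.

d=504 v_max=48 a_max=8

a_max = 48/6 = 8
d_a = ½·48·6 = 144; d_c = 48·9/2 = 216
d = 2·144 + 216 = 504
t_c = 9/2 > 0 → v_max = v_peak = 48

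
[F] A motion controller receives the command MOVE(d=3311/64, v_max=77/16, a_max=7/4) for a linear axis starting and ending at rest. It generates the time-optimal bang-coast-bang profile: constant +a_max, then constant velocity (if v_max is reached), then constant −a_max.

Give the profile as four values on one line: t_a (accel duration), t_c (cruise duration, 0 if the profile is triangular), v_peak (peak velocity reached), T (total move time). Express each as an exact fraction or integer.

t_a=11/4 t_c=8 v_peak=77/16 T=27/2

(v_max)²/a_max = (77/16)²/(7/4) = 847/64
3311/64 ≥ 847/64 so v_max reached
t_a = (77/16)/(7/4) = 11/4; v_peak = 77/16
d_cruise = 3311/64 − 847/64 = 77/2; t_c = (77/2)/(77/16) = 8
T = 2·11/4 + 8 = 27/2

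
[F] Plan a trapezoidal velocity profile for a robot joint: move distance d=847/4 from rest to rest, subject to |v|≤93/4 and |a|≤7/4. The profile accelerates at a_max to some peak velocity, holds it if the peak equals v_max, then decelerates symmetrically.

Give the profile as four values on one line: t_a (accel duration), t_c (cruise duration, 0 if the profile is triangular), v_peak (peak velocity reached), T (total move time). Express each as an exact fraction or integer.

t_a=11 t_c=0 v_peak=77/4 T=22

(v_max)²/a_max = (93/4)²/(7/4) = 8649/28
847/4 < 8649/28 so t_c = 0
v_peak = √(847/4·7/4) = √(5929/16) = 77/4
t_a = (77/4)/(7/4) = 11; t_c = 0
T = 2·11 = 22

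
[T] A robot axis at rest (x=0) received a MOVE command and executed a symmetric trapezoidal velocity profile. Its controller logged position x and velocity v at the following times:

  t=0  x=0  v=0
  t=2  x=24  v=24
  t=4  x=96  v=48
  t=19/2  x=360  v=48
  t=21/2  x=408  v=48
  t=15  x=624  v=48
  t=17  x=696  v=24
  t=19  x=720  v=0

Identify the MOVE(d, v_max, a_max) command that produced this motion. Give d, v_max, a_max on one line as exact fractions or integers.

final state: t=19, x=720, v=0 → d = 720
a_max = (24−0)/(2−0) = 12
max v = 48 over t∈[4,15] → v_max = 48
check: 48·(4+11) = 720 ✓

d=720 v_max=48 a_max=12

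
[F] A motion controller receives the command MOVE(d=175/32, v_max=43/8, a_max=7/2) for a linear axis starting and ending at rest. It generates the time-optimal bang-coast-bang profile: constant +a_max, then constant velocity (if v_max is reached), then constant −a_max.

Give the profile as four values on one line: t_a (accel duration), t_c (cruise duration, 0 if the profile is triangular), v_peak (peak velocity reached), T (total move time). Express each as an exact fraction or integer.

vₘ²/aₘ = (43/8)²/(7/2) = 1849/224
175/32 < 1849/224 → triangular
v_peak = √(175/32·7/2) = √(1225/64) = 35/8
t_a = (35/8)/(7/2) = 5/4; t_c = 0
T = 2·5/4 = 5/2

t_a=5/4 t_c=0 v_peak=35/8 T=5/2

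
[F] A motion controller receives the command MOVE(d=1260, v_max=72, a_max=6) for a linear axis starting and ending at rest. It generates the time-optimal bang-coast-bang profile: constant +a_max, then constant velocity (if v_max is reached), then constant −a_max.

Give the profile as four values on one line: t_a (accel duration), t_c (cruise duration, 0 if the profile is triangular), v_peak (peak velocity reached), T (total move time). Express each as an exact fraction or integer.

vₘ²/aₘ = 72²/6 = 864
1260 ≥ 864 ⇒ cruise phase
t_a = 72/6 = 12; v_peak = 72
d_cruise = 1260 − 864 = 396; t_c = 396/72 = 11/2
T = 2·12 + 11/2 = 59/2

t_a=12 t_c=11/2 v_peak=72 T=59/2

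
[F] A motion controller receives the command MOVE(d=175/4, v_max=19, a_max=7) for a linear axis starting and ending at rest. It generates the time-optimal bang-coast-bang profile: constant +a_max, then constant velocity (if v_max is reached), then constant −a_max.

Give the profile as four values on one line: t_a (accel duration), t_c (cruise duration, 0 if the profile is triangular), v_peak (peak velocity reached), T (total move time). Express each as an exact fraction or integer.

t_a=5/2 t_c=0 v_peak=35/2 T=5

(v_max)²/a_max = 19²/7 = 361/7
175/4 < 361/7 → triangular
v_peak = √(175/4·7) = √(1225/4) = 35/2
t_a = (35/2)/7 = 5/2; t_c = 0
T = 2·5/2 = 5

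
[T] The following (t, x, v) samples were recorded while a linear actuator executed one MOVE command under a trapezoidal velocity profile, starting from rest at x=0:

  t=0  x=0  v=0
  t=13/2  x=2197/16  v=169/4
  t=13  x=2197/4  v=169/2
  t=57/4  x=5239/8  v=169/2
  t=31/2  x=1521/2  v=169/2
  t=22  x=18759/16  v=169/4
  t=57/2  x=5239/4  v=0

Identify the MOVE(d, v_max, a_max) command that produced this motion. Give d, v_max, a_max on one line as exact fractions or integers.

final state: t=57/2, x=5239/4, v=0 → d = 5239/4
a_max = (169/4−0)/(13/2−0) = 13/2
max v = 169/2 over t∈[13,31/2] → v_max = 169/2
check: 169/2·(13+5/2) = 5239/4 ✓

d=5239/4 v_max=169/2 a_max=13/2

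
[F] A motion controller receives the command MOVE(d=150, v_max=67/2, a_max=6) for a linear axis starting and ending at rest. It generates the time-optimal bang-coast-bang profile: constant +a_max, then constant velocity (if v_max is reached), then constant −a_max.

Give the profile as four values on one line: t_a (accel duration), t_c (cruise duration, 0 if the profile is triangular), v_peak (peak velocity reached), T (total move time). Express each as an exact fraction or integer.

v_max²/a_max = (67/2)²/6 = 4489/24
150 < 4489/24 → triangular
v_peak = √(150·6) = √900 = 30
t_a = 30/6 = 5; t_c = 0
T = 2·5 = 10

t_a=5 t_c=0 v_peak=30 T=10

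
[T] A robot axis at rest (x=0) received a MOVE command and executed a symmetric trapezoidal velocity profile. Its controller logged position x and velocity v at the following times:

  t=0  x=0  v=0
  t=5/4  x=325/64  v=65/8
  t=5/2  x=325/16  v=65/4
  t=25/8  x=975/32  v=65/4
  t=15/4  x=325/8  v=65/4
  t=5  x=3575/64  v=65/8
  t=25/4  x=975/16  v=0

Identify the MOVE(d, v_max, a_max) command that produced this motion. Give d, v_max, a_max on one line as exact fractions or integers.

d=975/16 v_max=65/4 a_max=13/2

final state: t=25/4, x=975/16, v=0 → d = 975/16
a_max = (65/8−0)/(5/4−0) = 13/2
max v = 65/4 over t∈[5/2,15/4] → v_max = 65/4
check: 65/4·(5/2+5/4) = 975/16 ✓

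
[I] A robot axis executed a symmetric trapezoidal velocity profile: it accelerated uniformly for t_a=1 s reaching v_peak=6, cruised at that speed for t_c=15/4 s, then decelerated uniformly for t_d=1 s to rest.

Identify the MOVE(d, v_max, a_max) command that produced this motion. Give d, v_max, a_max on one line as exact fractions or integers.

d=57/2 v_max=6 a_max=6

a_max = 6/1 = 6
d_a = ½·6·1 = 3; d_c = 6·15/4 = 45/2
d = 2·3 + 45/2 = 57/2
t_c = 15/4 > 0 so v_max = 6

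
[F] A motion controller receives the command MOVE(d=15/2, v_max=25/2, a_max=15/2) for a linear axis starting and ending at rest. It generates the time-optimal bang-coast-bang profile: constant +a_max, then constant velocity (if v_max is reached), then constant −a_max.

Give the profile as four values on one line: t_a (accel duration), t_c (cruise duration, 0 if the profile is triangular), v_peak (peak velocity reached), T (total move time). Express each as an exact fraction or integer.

v_max²/a_max = (25/2)²/(15/2) = 125/6
15/2 < 125/6 → triangular
v_peak = √(15/2·15/2) = √(225/4) = 15/2
t_a = (15/2)/(15/2) = 1; t_c = 0
T = 2·1 = 2

t_a=1 t_c=0 v_peak=15/2 T=2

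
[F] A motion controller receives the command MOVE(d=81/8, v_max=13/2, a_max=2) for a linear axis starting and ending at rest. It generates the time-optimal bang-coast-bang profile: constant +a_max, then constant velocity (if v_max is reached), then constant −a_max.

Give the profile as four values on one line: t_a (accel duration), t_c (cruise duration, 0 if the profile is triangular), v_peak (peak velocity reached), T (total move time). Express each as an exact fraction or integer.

vₘ²/aₘ = (13/2)²/2 = 169/8
81/8 < 169/8 so t_c = 0
v_peak = √(81/8·2) = √(81/4) = 9/2
t_a = (9/2)/2 = 9/4; t_c = 0
T = 2·9/4 = 9/2

t_a=9/4 t_c=0 v_peak=9/2 T=9/2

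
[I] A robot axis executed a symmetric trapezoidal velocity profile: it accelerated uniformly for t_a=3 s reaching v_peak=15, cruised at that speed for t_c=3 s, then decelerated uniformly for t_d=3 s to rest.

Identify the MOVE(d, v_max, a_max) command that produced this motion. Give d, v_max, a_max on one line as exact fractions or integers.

d=90 v_max=15 a_max=5

a_max = 15/3 = 5
d_a = ½·15·3 = 45/2; d_c = 15·3 = 45
d = 2·45/2 + 45 = 90
t_c = 3 > 0 so v_max = 15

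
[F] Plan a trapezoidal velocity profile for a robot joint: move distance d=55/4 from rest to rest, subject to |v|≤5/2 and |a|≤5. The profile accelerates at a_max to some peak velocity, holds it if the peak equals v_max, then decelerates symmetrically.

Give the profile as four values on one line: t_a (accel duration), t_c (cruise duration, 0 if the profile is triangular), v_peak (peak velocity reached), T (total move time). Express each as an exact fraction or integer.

t_a=1/2 t_c=5 v_peak=5/2 T=6

(v_max)²/a_max = (5/2)²/5 = 5/4
55/4 ≥ 5/4 → trapezoidal
t_a = (5/2)/5 = 1/2; v_peak = 5/2
d_cruise = 55/4 − 5/4 = 25/2; t_c = (25/2)/(5/2) = 5
T = 2·1/2 + 5 = 6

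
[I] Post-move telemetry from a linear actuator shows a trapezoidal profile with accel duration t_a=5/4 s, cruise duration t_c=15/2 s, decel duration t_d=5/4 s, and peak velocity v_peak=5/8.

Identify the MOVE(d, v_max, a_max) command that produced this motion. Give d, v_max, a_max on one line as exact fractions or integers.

d=175/32 v_max=5/8 a_max=1/2

a_max = (5/8)/(5/4) = 1/2
d_a = ½·5/8·5/4 = 25/64; d_c = 5/8·15/2 = 75/16
d = 2·25/64 + 75/16 = 175/32
t_c = 15/2 > 0 → v_max = v_peak = 5/8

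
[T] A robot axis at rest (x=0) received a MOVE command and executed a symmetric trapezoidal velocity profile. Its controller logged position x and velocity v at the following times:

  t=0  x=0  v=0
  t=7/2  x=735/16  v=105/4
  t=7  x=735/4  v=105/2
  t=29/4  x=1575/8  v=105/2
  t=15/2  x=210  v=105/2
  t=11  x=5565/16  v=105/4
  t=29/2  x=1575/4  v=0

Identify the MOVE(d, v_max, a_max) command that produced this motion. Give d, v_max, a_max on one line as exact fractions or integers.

final state: t=29/2, x=1575/4, v=0 → d = 1575/4
a_max = (105/4−0)/(7/2−0) = 15/2
max v = 105/2 over t∈[7,15/2] → v_max = 105/2
check: 105/2·(7+1/2) = 1575/4 ✓

d=1575/4 v_max=105/2 a_max=15/2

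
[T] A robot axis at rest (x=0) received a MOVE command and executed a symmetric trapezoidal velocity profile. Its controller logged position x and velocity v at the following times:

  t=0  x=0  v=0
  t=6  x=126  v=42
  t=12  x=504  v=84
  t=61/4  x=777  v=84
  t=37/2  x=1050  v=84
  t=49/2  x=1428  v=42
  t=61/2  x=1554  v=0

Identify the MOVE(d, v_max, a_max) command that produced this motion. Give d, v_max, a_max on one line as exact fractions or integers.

d=1554 v_max=84 a_max=7

final state: t=61/2, x=1554, v=0 → d = 1554
a_max = (42−0)/(6−0) = 7
max v = 84 over t∈[12,37/2] → v_max = 84
check: 84·(12+13/2) = 1554 ✓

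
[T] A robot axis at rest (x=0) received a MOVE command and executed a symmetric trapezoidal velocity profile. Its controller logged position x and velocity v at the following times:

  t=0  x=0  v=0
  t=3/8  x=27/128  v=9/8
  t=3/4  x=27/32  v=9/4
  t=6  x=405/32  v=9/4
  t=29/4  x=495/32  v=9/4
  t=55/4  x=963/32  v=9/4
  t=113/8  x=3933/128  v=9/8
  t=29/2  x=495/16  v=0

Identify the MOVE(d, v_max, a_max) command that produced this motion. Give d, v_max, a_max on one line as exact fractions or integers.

final state: t=29/2, x=495/16, v=0 → d = 495/16
a_max = (9/8−0)/(3/8−0) = 3
max v = 9/4 over t∈[3/4,55/4] → v_max = 9/4
check: 9/4·(3/4+13) = 495/16 ✓

d=495/16 v_max=9/4 a_max=3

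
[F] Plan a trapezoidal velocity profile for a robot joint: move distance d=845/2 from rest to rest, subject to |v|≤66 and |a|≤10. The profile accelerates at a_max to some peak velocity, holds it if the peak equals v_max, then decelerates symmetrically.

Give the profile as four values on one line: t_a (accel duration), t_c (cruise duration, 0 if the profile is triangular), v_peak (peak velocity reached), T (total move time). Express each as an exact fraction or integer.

v_max²/a_max = 66²/10 = 2178/5
845/2 < 2178/5 → triangular
v_peak = √(845/2·10) = √4225 = 65
t_a = 65/10 = 13/2; t_c = 0
T = 2·13/2 = 13

t_a=13/2 t_c=0 v_peak=65 T=13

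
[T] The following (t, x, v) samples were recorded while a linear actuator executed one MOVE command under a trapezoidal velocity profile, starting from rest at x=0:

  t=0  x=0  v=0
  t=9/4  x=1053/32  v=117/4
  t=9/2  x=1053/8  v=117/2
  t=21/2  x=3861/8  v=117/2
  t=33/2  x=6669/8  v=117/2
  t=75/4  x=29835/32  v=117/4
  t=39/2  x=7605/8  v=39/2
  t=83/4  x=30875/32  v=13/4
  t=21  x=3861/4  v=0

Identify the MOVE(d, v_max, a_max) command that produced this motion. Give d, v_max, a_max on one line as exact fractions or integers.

d=3861/4 v_max=117/2 a_max=13

final state: t=21, x=3861/4, v=0 → d = 3861/4
a_max = (117/4−0)/(9/4−0) = 13
max v = 117/2 over t∈[9/2,33/2] → v_max = 117/2
check: 117/2·(9/2+12) = 3861/4 ✓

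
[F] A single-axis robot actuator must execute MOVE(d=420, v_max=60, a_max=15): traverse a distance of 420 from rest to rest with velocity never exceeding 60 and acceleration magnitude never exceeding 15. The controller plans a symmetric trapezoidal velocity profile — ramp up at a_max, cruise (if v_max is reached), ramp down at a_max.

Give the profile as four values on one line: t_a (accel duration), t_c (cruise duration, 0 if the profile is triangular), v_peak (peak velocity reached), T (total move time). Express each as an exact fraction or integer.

t_a=4 t_c=3 v_peak=60 T=11

(v_max)²/a_max = 60²/15 = 240
420 ≥ 240 → trapezoidal
t_a = 60/15 = 4; v_peak = 60
d_cruise = 420 − 240 = 180; t_c = 180/60 = 3
T = 2·4 + 3 = 11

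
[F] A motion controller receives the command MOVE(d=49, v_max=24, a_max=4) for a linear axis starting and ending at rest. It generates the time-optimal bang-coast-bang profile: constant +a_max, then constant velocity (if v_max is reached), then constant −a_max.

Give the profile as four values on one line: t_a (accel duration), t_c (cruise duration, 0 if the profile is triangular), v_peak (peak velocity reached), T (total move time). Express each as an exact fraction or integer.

(v_max)²/a_max = 24²/4 = 144
49 < 144 ⇒ no cruise
v_peak = √(49·4) = √196 = 14
t_a = 14/4 = 7/2; t_c = 0
T = 2·7/2 = 7

t_a=7/2 t_c=0 v_peak=14 T=7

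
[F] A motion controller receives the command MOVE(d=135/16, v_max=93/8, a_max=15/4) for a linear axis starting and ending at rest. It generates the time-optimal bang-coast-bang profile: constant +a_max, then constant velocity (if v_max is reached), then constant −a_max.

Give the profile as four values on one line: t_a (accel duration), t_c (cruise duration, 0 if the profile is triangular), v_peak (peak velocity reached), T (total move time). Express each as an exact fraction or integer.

t_a=3/2 t_c=0 v_peak=45/8 T=3

(v_max)²/a_max = (93/8)²/(15/4) = 2883/80
135/16 < 2883/80 so t_c = 0
v_peak = √(135/16·15/4) = √(2025/64) = 45/8
t_a = (45/8)/(15/4) = 3/2; t_c = 0
T = 2·3/2 = 3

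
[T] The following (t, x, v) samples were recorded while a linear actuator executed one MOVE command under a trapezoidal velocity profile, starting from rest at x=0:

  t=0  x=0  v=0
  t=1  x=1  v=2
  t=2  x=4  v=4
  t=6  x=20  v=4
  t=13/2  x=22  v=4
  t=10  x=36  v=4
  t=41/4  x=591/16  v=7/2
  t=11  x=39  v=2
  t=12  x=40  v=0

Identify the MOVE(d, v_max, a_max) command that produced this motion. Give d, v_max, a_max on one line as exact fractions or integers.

d=40 v_max=4 a_max=2

final state: t=12, x=40, v=0 → d = 40
a_max = (2−0)/(1−0) = 2
max v = 4 over t∈[2,10] → v_max = 4
check: 4·(2+8) = 40 ✓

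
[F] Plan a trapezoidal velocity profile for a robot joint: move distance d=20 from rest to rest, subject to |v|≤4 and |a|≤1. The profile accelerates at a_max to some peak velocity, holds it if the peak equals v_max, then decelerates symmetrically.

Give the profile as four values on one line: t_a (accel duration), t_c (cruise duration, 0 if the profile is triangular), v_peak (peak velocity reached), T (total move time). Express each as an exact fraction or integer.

t_a=4 t_c=1 v_peak=4 T=9

v_max²/a_max = 4²/1 = 16
20 ≥ 16 ⇒ cruise phase
t_a = 4/1 = 4; v_peak = 4
d_cruise = 20 − 16 = 4; t_c = 4/4 = 1
T = 2·4 + 1 = 9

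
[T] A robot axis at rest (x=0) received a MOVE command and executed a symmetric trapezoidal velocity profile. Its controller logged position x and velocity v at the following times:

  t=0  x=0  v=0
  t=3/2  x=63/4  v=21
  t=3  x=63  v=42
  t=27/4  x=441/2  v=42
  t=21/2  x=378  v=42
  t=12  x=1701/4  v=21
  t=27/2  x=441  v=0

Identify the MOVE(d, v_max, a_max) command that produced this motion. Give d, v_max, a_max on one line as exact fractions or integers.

d=441 v_max=42 a_max=14

final state: t=27/2, x=441, v=0 → d = 441
a_max = (21−0)/(3/2−0) = 14
max v = 42 over t∈[3,21/2] → v_max = 42
check: 42·(3+15/2) = 441 ✓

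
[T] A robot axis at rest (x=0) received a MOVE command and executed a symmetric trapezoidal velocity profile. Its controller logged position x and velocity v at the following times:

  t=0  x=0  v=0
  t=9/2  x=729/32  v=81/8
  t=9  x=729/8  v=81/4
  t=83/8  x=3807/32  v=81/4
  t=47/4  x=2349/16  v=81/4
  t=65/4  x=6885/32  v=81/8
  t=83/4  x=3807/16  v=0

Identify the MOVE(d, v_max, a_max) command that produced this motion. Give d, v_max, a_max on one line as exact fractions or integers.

d=3807/16 v_max=81/4 a_max=9/4

final state: t=83/4, x=3807/16, v=0 → d = 3807/16
a_max = (81/8−0)/(9/2−0) = 9/4
max v = 81/4 over t∈[9,47/4] → v_max = 81/4
check: 81/4·(9+11/4) = 3807/16 ✓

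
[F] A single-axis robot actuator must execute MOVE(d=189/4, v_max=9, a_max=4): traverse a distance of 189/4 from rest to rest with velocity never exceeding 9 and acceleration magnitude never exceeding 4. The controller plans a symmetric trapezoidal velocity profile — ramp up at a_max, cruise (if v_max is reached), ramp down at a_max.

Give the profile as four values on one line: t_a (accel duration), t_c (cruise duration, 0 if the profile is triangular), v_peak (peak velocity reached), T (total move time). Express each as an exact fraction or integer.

t_a=9/4 t_c=3 v_peak=9 T=15/2

(v_max)²/a_max = 9²/4 = 81/4
189/4 ≥ 81/4 so v_max reached
t_a = 9/4; v_peak = 9
d_cruise = 189/4 − 81/4 = 27; t_c = 27/9 = 3
T = 2·9/4 + 3 = 15/2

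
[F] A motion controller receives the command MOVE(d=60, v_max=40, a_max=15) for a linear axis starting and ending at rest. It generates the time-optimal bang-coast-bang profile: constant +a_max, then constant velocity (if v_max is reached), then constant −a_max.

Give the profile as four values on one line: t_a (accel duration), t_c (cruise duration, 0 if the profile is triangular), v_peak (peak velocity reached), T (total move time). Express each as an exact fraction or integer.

v_max²/a_max = 40²/15 = 320/3
60 < 320/3 so t_c = 0
v_peak = √(60·15) = √900 = 30
t_a = 30/15 = 2; t_c = 0
T = 2·2 = 4

t_a=2 t_c=0 v_peak=30 T=4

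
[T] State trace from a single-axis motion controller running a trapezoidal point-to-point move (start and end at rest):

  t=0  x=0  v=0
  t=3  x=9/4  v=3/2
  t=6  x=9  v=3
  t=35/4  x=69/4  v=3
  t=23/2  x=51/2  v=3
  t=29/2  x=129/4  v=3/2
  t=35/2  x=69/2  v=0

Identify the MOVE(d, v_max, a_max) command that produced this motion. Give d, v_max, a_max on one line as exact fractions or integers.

d=69/2 v_max=3 a_max=1/2

final state: t=35/2, x=69/2, v=0 → d = 69/2
a_max = (3/2−0)/(3−0) = 1/2
max v = 3 over t∈[6,23/2] → v_max = 3
check: 3·(6+11/2) = 69/2 ✓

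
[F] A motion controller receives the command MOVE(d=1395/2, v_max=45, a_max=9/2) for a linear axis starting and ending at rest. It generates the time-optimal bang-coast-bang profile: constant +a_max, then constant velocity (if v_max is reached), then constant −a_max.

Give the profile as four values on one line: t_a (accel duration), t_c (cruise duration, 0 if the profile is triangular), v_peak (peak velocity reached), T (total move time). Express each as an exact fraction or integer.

t_a=10 t_c=11/2 v_peak=45 T=51/2

(v_max)²/a_max = 45²/(9/2) = 450
1395/2 ≥ 450 ⇒ cruise phase
t_a = 45/(9/2) = 10; v_peak = 45
d_cruise = 1395/2 − 450 = 495/2; t_c = (495/2)/45 = 11/2
T = 2·10 + 11/2 = 51/2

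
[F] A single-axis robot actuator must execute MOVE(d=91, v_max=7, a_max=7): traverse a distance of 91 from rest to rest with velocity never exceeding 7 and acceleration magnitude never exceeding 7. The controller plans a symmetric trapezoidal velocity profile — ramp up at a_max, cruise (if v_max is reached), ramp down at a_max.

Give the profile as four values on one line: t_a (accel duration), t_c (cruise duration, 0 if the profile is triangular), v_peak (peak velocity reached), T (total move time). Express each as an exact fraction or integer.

(v_max)²/a_max = 7²/7 = 7
91 ≥ 7 so v_max reached
t_a = 7/7 = 1; v_peak = 7
d_cruise = 91 − 7 = 84; t_c = 84/7 = 12
T = 2·1 + 12 = 14

t_a=1 t_c=12 v_peak=7 T=14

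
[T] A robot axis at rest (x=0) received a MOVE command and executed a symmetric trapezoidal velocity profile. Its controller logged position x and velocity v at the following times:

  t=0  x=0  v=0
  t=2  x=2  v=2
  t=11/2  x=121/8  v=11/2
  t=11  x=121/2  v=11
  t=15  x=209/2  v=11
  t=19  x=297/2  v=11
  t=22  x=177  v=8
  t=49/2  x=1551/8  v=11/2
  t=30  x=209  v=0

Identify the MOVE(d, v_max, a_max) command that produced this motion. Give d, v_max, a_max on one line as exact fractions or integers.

d=209 v_max=11 a_max=1

final state: t=30, x=209, v=0 → d = 209
a_max = (2−0)/(2−0) = 1
max v = 11 over t∈[11,19] → v_max = 11
check: 11·(11+8) = 209 ✓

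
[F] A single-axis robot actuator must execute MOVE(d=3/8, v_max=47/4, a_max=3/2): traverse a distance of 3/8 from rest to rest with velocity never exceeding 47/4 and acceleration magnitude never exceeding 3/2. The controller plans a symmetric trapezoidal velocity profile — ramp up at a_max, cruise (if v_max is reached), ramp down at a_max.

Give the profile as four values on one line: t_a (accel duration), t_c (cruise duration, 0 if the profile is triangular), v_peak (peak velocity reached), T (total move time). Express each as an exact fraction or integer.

vₘ²/aₘ = (47/4)²/(3/2) = 2209/24
3/8 < 2209/24 → triangular
v_peak = √(3/8·3/2) = √(9/16) = 3/4
t_a = (3/4)/(3/2) = 1/2; t_c = 0
T = 2·1/2 = 1

t_a=1/2 t_c=0 v_peak=3/4 T=1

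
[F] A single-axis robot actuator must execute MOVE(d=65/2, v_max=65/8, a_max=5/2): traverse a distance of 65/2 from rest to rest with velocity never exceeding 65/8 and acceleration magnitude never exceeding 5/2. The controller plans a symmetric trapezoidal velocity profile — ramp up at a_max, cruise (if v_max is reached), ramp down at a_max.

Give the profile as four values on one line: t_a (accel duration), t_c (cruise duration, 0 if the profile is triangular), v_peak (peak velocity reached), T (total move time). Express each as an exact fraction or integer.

v_max²/a_max = (65/8)²/(5/2) = 845/32
65/2 ≥ 845/32 so v_max reached
t_a = (65/8)/(5/2) = 13/4; v_peak = 65/8
d_cruise = 65/2 − 845/32 = 195/32; t_c = (195/32)/(65/8) = 3/4
T = 2·13/4 + 3/4 = 29/4

t_a=13/4 t_c=3/4 v_peak=65/8 T=29/4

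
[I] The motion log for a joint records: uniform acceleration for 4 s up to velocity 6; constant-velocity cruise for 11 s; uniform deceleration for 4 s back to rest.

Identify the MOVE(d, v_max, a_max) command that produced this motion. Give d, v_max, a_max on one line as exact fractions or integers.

a_max = 6/4 = 3/2
d_a = ½·6·4 = 12; d_c = 6·11 = 66
d = 2·12 + 66 = 90
t_c = 11 > 0 so v_max = 6

d=90 v_max=6 a_max=3/2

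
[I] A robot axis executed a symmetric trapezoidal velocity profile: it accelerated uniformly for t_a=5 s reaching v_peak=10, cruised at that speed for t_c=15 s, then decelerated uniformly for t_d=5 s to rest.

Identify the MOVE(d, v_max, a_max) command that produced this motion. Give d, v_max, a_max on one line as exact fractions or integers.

a_max = 10/5 = 2
d_a = ½·10·5 = 25; d_c = 10·15 = 150
d = 2·25 + 150 = 200
t_c = 15 > 0 → v_max = v_peak = 10

d=200 v_max=10 a_max=2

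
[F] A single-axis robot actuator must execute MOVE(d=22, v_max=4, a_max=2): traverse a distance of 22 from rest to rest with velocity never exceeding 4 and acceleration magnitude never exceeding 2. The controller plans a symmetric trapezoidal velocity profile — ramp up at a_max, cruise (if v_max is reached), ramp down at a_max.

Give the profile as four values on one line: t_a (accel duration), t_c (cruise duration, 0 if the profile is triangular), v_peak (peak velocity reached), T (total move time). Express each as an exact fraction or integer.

v_max²/a_max = 4²/2 = 8
22 ≥ 8 so v_max reached
t_a = 4/2 = 2; v_peak = 4
d_cruise = 22 − 8 = 14; t_c = 14/4 = 7/2
T = 2·2 + 7/2 = 15/2

t_a=2 t_c=7/2 v_peak=4 T=15/2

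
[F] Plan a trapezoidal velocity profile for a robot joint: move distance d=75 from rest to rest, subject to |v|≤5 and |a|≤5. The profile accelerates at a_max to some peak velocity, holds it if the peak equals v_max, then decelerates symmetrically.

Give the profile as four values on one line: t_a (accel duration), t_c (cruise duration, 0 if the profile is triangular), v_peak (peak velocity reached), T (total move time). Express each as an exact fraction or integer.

vₘ²/aₘ = 5²/5 = 5
75 ≥ 5 ⇒ cruise phase
t_a = 5/5 = 1; v_peak = 5
d_cruise = 75 − 5 = 70; t_c = 70/5 = 14
T = 2·1 + 14 = 16

t_a=1 t_c=14 v_peak=5 T=16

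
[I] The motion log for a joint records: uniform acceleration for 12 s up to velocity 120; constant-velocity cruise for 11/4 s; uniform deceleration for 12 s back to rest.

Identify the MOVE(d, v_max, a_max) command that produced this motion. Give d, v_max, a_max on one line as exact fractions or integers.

a_max = 120/12 = 10
d_a = ½·120·12 = 720; d_c = 120·11/4 = 330
d = 2·720 + 330 = 1770
t_c = 11/4 > 0 ⇒ limit active, v_max = 120

d=1770 v_max=120 a_max=10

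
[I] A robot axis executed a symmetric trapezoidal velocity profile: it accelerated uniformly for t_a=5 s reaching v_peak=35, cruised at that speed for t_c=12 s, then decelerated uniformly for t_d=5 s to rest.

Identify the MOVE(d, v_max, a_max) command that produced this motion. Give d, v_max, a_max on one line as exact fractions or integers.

a_max = 35/5 = 7
d_a = ½·35·5 = 175/2; d_c = 35·12 = 420
d = 2·175/2 + 420 = 595
t_c = 12 > 0 ⇒ limit active, v_max = 35

d=595 v_max=35 a_max=7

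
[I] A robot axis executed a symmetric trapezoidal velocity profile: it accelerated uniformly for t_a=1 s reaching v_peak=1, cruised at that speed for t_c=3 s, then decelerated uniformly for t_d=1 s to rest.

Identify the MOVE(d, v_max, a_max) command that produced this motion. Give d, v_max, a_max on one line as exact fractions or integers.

a_max = 1/1 = 1
d_a = ½·1·1 = 1/2; d_c = 1·3 = 3
d = 2·1/2 + 3 = 4
t_c = 3 > 0 so v_max = 1

d=4 v_max=1 a_max=1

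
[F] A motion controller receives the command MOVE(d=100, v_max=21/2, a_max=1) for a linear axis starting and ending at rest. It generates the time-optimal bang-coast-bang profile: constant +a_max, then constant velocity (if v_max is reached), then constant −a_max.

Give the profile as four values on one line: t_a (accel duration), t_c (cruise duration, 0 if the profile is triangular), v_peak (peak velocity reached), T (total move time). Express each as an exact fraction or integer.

(v_max)²/a_max = (21/2)²/1 = 441/4
100 < 441/4 so t_c = 0
v_peak = √(100·1) = √100 = 10
t_a = 10/1 = 10; t_c = 0
T = 2·10 = 20

t_a=10 t_c=0 v_peak=10 T=20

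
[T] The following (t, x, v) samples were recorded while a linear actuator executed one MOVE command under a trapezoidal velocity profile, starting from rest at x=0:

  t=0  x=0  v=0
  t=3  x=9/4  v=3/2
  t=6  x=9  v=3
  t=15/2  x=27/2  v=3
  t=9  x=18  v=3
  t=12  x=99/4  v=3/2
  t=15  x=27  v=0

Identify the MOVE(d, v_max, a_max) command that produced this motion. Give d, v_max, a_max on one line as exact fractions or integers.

final state: t=15, x=27, v=0 → d = 27
a_max = (3/2−0)/(3−0) = 1/2
max v = 3 over t∈[6,9] → v_max = 3
check: 3·(6+3) = 27 ✓

d=27 v_max=3 a_max=1/2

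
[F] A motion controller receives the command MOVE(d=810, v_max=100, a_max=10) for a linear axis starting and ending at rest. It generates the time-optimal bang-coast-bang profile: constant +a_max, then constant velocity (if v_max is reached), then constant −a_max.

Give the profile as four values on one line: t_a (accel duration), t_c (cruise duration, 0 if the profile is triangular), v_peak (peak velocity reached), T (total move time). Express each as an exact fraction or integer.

t_a=9 t_c=0 v_peak=90 T=18

(v_max)²/a_max = 100²/10 = 1000
810 < 1000 → triangular
v_peak = √(810·10) = √8100 = 90
t_a = 90/10 = 9; t_c = 0
T = 2·9 = 18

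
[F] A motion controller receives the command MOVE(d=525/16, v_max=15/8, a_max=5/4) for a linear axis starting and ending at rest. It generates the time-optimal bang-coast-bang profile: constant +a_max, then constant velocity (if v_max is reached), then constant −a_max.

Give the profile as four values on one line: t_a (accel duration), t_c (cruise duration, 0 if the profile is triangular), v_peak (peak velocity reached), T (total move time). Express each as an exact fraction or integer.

t_a=3/2 t_c=16 v_peak=15/8 T=19

(v_max)²/a_max = (15/8)²/(5/4) = 45/16
525/16 ≥ 45/16 → trapezoidal
t_a = (15/8)/(5/4) = 3/2; v_peak = 15/8
d_cruise = 525/16 − 45/16 = 30; t_c = 30/(15/8) = 16
T = 2·3/2 + 16 = 19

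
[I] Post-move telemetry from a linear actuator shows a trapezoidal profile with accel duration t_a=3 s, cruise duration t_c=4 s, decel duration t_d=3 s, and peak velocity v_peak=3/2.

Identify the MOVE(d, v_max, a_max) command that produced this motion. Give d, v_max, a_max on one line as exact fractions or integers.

a_max = (3/2)/3 = 1/2
d_a = ½·3/2·3 = 9/4; d_c = 3/2·4 = 6
d = 2·9/4 + 6 = 21/2
t_c = 4 > 0 so v_max = 3/2

d=21/2 v_max=3/2 a_max=1/2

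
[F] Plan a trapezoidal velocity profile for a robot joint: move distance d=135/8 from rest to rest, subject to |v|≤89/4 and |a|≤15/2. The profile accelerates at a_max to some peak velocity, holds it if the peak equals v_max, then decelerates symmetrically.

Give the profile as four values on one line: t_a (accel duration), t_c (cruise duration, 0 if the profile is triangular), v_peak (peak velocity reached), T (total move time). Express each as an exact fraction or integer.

t_a=3/2 t_c=0 v_peak=45/4 T=3

(v_max)²/a_max = (89/4)²/(15/2) = 7921/120
135/8 < 7921/120 so t_c = 0
v_peak = √(135/8·15/2) = √(2025/16) = 45/4
t_a = (45/4)/(15/2) = 3/2; t_c = 0
T = 2·3/2 = 3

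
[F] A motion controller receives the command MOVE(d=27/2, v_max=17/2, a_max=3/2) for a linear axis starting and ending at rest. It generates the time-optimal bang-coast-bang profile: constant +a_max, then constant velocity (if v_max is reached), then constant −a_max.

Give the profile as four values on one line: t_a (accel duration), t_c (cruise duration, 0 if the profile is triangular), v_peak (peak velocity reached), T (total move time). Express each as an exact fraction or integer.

(v_max)²/a_max = (17/2)²/(3/2) = 289/6
27/2 < 289/6 → triangular
v_peak = √(27/2·3/2) = √(81/4) = 9/2
t_a = (9/2)/(3/2) = 3; t_c = 0
T = 2·3 = 6

t_a=3 t_c=0 v_peak=9/2 T=6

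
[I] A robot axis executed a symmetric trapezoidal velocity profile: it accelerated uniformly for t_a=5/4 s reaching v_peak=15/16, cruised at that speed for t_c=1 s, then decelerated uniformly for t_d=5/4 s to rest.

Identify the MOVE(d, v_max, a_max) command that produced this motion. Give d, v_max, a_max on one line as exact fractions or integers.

a_max = (15/16)/(5/4) = 3/4
d_a = ½·15/16·5/4 = 75/128; d_c = 15/16·1 = 15/16
d = 2·75/128 + 15/16 = 135/64
t_c = 1 > 0 ⇒ limit active, v_max = 15/16

d=135/64 v_max=15/16 a_max=3/4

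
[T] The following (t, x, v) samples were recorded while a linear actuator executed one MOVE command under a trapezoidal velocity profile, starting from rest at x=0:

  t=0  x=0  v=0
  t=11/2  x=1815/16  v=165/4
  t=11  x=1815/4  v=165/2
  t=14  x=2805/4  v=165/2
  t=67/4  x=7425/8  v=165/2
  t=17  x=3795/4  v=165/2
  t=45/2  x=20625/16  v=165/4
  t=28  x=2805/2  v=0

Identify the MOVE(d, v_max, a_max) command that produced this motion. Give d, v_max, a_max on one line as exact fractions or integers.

d=2805/2 v_max=165/2 a_max=15/2

final state: t=28, x=2805/2, v=0 → d = 2805/2
a_max = (165/4−0)/(11/2−0) = 15/2
max v = 165/2 over t∈[11,17] → v_max = 165/2
check: 165/2·(11+6) = 2805/2 ✓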